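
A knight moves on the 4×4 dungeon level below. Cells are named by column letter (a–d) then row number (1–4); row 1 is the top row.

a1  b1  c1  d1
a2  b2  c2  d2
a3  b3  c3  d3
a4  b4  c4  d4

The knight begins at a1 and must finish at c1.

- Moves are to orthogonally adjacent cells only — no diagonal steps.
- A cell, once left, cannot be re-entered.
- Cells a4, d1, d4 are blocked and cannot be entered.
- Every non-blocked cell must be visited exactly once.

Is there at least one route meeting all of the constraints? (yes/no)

One route that works: a1 → a2 → a3 → b3 → b4 → c4 → c3 → d3 → d2 → c2 → b2 → b1 → c1.

yes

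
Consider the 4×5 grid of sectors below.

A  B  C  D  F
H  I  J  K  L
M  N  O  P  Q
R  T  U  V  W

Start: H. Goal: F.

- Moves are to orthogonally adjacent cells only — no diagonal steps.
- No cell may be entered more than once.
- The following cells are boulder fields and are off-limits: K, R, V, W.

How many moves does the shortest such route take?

5

The Manhattan distance from H to F is |2−1| + |1−5| = 5, so at least 5 moves are needed.
A route of 5 moves achieves this: H → A → B → C → D → F.
Since 5 matches the lower bound, it is optimal.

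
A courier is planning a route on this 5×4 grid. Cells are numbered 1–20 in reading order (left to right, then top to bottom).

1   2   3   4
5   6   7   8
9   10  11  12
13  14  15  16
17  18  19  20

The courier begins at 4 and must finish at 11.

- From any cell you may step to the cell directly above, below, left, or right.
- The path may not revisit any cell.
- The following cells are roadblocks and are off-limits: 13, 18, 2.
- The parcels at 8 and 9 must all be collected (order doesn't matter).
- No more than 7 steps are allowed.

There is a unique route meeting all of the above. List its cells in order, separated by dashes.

Any route must reach 8 and 9 and still end at 11 within 7 moves, so the order of the required stops is forced.
Route from 4: down 1 to 8, left 3 to 5, down 1 to 9, right 2 to 11 — 7 moves in all.
Check: all required cells visited; 7 ≤ 7 moves.

4 - 8 - 7 - 6 - 5 - 9 - 10 - 11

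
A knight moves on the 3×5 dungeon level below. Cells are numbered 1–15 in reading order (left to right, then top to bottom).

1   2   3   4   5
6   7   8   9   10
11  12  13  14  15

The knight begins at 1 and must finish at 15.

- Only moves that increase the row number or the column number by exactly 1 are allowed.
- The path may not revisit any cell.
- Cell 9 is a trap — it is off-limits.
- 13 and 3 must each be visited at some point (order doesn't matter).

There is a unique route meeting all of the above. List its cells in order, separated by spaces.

Moves only go right or down, so the column and row indices never decrease.
Route from 1: right 2 to 3, down 2 to 13, right 2 to 15 — 6 moves in all.
Check: all required cells visited.

1 2 3 8 13 14 15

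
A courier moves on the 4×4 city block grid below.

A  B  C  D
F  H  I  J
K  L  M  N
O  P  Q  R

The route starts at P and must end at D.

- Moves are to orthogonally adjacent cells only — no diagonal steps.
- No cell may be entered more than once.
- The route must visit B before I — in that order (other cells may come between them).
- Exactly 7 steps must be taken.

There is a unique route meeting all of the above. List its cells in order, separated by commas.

The waypoints must appear in the order B, I, with no cell reused.
Route from P: up 3 to B, right 1 to C, down 1 to I, right 1 to J, up 1 to D — 7 moves in all.
Check: order respected (B at step 3, I at step 5); 7 moves as required.

P, L, H, B, C, I, J, D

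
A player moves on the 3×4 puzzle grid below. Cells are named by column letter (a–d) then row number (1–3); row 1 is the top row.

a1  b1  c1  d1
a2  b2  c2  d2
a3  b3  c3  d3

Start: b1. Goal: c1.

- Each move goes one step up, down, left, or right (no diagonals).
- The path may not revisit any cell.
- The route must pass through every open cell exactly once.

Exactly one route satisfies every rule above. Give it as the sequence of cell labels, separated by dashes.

Need to visit all 12 open cells exactly once, starting at b1 and ending at c1.
Cell d3 has only two open neighbours (d2 and c3), so the path must pass straight through it: one of those is the cell it's entered from and the other is where it exits.
Route from b1: left to a1, 2× down (reaching a3), right to b3, up to b2, right to c2, down to c3, right to d3, 2× up (reaching d1), left to c1 — 11 moves in all.
Check: all 12 open cells covered.

b1 - a1 - a2 - a3 - b3 - b2 - c2 - c3 - d3 - d2 - d1 - c1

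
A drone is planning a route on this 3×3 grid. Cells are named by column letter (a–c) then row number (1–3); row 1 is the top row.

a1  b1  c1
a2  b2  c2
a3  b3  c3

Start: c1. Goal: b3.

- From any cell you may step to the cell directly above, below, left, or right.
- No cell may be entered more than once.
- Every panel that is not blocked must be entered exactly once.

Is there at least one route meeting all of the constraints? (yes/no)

no

Colour the cells like a checkerboard: each orthogonal step flips colour, so a Hamiltonian route alternates colours. Here there are 5 cells of one colour and 4 of the other, with start on the opposite colour to the goal — the counts and endpoints can't be arranged into an alternating sequence of length 9, so no Hamiltonian route exists.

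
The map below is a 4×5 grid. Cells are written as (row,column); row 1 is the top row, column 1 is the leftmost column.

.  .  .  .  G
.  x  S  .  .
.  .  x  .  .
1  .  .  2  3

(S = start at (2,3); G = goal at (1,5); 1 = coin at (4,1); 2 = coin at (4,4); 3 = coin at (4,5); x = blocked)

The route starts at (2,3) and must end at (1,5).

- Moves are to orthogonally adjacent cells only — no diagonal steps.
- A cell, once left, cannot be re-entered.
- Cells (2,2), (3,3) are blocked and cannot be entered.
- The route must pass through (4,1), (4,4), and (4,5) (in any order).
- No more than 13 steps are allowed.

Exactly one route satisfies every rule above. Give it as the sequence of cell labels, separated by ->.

(2,3) -> (1,3) -> (1,2) -> (1,1) -> (2,1) -> (3,1) -> (4,1) -> (4,2) -> (4,3) -> (4,4) -> (4,5) -> (3,5) -> (2,5) -> (1,5)

The 13-move cap with required stops at (4,1), (4,4), (4,5) leaves no slack for detours.
Route from (2,3): up to (1,3), 2× left (reaching (1,1)), 3× down (reaching (4,1)), 4× right (reaching (4,5)), 3× up (reaching (1,5)) — 13 moves in all.
Check: all required cells visited; 13 ≤ 13 moves.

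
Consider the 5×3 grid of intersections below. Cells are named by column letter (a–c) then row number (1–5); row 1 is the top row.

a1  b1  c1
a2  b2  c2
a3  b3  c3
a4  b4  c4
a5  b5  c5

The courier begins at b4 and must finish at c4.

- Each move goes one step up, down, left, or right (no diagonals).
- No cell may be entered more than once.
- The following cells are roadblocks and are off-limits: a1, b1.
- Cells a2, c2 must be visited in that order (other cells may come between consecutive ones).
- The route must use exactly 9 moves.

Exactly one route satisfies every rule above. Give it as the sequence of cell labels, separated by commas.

The waypoints must appear in the order a2, c2, with no cell reused.
Route from b4: down to b5, left to a5, 3× up (reaching a2), 2× right (reaching c2), 2× down (reaching c4) — 9 moves in all.
Check: order respected (a2 at step 5, c2 at step 7); 9 moves as required.

b4, b5, a5, a4, a3, a2, b2, c2, c3, c4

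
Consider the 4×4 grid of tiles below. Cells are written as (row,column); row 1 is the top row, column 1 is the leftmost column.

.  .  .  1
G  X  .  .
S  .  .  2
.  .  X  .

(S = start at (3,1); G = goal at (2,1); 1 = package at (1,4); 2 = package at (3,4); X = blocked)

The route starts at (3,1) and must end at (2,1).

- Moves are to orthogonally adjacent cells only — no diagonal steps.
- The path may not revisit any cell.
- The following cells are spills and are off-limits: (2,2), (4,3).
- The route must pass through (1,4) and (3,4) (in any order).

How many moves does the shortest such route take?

Any route passes through (1,4) and (3,4) in some order between (3,1) and (2,1). Summing Manhattan distances along each leg and taking the cheapest ordering ((3,1) → (3,4) → (1,4) → (2,1)) gives a lower bound of 3 + 2 + 4 = 9 moves.
A route of 9 moves achieves this: (3,1) → (3,2) → (3,3) → (3,4) → (2,4) → (1,4) → (1,3) → (1,2) → (1,1) → (2,1).
Since 9 matches the lower bound, it is optimal.

9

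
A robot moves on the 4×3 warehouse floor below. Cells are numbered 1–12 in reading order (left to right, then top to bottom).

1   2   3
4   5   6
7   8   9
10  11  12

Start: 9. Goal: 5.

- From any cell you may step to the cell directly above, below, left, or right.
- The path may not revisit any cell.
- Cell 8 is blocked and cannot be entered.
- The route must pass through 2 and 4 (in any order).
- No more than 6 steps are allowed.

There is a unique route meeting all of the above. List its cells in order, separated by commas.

9, 6, 3, 2, 1, 4, 5

The 6-move cap with required stops at 2, 4 leaves no slack for detours.
Route from 9: up 2 to 3, left 2 to 1, down 1 to 4, right 1 to 5 — 6 moves in all.
Check: all required cells visited; 6 ≤ 6 moves.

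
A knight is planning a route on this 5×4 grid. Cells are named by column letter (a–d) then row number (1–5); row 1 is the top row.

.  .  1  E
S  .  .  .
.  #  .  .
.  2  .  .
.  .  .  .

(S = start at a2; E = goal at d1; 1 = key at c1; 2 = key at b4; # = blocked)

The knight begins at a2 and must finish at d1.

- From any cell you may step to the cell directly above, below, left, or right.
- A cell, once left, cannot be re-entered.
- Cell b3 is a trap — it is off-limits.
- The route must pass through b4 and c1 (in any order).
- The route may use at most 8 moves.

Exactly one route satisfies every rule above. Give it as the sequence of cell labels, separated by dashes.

The 8-move cap with required stops at b4, c1 leaves no slack for detours.
Route from a2: 2× down (reaching a4), 2× right (reaching c4), 3× up (reaching c1), right to d1 — 8 moves in all.
Check: all required cells visited; 8 ≤ 8 moves.

a2 - a3 - a4 - b4 - c4 - c3 - c2 - c1 - d1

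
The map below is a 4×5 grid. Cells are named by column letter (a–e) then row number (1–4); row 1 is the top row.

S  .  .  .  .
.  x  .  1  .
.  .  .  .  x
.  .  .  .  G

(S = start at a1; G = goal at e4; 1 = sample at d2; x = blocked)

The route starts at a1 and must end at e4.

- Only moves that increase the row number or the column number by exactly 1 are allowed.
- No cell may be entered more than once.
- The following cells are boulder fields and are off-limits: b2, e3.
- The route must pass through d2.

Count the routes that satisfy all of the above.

A right/down-only route from a1 to e4 makes exactly 3 down-moves and 4 right-moves in some order.
With no other constraints that would be C(7,3) = 35 routes.
Split at d2 and multiply the segment counts (each segment already excludes blocked cells): a1→d2: 2; d2→e4: 1; product = 2.
That gives 2 routes.

2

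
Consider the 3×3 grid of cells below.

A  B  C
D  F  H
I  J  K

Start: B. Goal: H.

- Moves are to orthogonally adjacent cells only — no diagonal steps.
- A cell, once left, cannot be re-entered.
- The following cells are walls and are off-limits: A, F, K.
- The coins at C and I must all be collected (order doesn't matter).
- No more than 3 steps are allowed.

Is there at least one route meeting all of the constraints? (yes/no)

no

The blocked cells wall I off from B completely — no sequence of moves reaches it at all, so no route can satisfy the rules.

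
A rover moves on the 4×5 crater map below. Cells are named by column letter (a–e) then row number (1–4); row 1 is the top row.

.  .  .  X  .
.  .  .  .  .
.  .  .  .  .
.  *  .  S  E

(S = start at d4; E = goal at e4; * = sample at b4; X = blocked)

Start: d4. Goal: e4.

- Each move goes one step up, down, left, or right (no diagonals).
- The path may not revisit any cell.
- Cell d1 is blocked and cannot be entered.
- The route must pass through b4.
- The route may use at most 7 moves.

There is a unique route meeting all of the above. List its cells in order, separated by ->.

The budget equals the shortest possible length, so every move has to be on a shortest route through the required cells.
Route from d4: left 2 to b4, up 1 to b3, right 3 to e3, down 1 to e4 — 7 moves in all.
Check: all required cells visited; 7 ≤ 7 moves.

d4 -> c4 -> b4 -> b3 -> c3 -> d3 -> e3 -> e4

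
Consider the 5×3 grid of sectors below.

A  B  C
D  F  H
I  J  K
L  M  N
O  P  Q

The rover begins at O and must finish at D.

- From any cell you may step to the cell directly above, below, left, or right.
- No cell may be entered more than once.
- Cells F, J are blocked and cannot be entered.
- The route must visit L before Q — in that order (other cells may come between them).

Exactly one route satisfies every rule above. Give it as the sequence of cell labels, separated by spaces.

The waypoints must appear in the order L, Q, with no cell reused.
Route from O: up 1 to L, right 1 to M, down 1 to P, right 1 to Q, up 4 to C, left 2 to A, down 1 to D — 11 moves in all.
Check: order respected (L at step 1, Q at step 4).

O L M P Q N K H C B A D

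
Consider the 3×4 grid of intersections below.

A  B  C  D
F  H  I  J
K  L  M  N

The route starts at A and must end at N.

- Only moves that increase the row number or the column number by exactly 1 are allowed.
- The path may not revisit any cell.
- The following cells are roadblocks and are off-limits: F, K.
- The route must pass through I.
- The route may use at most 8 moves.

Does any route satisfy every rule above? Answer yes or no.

One route that works: A → B → H → I → M → N.

yes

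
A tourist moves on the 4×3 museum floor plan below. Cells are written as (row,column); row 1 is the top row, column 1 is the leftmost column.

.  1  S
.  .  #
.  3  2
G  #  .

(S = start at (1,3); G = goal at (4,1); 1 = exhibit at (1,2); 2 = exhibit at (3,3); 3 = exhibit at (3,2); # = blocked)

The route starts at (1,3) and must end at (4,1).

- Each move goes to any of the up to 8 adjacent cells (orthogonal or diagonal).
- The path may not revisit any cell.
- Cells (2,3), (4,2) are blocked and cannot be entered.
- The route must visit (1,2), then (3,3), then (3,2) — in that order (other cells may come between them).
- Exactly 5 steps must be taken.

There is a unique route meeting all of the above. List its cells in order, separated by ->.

The waypoints must appear in the order (1,2), (3,3), (3,2), with no cell reused.
Route from (1,3): left to (1,2), down to (2,2), down-right to (3,3), left to (3,2), down-left to (4,1) — 5 moves in all.
Check: order respected (1 at step 1, 2 at step 3, 3 at step 4); 5 moves as required.

(1,3) -> (1,2) -> (2,2) -> (3,3) -> (3,2) -> (4,1)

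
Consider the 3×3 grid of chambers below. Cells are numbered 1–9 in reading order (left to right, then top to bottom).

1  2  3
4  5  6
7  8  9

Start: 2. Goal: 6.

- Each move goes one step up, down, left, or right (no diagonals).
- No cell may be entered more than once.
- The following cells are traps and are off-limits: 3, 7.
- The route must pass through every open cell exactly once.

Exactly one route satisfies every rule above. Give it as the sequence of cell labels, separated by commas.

Need to visit all 7 open cells exactly once, starting at 2 and ending at 6.
Cell 8 has only two open neighbours (5 and 9), so the path must pass straight through it: one of those is the cell it's entered from and the other is where it exits.
Route from 2: left to 1, down to 4, right to 5, down to 8, right to 9, up to 6 — 6 moves in all.
Check: all 7 open cells covered.

2, 1, 4, 5, 8, 9, 6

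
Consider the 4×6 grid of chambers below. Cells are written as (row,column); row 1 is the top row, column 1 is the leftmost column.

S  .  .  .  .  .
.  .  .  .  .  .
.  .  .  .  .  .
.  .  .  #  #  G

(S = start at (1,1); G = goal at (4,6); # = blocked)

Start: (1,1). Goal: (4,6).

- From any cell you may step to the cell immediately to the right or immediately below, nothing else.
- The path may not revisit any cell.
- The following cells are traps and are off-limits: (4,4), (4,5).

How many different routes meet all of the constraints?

A right/down-only route from (1,1) to (4,6) makes exactly 3 down-moves and 5 right-moves in some order.
With no other constraints that would be C(8,3) = 56 routes.
Subtract routes through each blocked cell (inclusion–exclusion for overlaps): − through (4,4): 20 − through (4,5): 35 + through (4,4)&(4,5): 20 → 21.
That gives 21 routes.

21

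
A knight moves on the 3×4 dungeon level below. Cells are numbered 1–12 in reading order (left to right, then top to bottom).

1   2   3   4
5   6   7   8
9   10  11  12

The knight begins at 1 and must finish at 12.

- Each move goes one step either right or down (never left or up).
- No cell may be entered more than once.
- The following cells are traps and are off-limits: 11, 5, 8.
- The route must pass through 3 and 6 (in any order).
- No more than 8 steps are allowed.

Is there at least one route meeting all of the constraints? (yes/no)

no

6 is below but to the left of 3: going 3 → 6 would need a leftward move and 6 → 3 an upward move, so no right/down-only route can visit both required cells.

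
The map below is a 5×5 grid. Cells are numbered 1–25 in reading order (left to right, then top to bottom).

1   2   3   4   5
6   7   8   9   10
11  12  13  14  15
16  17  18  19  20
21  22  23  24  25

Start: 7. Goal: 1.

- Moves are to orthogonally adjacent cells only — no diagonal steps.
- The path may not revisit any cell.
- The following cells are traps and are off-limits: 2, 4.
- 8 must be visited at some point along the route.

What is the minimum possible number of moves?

Any route passes through 8 somewhere between 7 and 1. Summing Manhattan distances along the two legs (7 → 8 → 1) gives a lower bound of 1 + 3 = 4 moves.
The shortest route satisfying every rule uses 6 moves: 7 → 8 → 13 → 12 → 11 → 6 → 1.
The no-revisit rule (legs can't share cells) pushes the minimum above the 4-move bound; an exhaustive check rules out every length from 4 to 5, leaving 6 as the minimum.

6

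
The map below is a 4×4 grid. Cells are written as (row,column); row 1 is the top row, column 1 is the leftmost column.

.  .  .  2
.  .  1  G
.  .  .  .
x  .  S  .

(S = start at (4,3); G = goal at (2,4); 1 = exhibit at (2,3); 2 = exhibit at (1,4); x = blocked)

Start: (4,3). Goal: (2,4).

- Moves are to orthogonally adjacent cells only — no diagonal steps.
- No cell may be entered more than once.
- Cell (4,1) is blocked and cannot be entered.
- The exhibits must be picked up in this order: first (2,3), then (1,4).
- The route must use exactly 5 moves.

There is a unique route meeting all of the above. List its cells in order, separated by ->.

The waypoints must appear in the order (2,3), (1,4), with no cell reused.
Route from (4,3): up 3 to (1,3), right 1 to (1,4), down 1 to (2,4) — 5 moves in all.
Check: order respected (1 at step 2, 2 at step 4); 5 moves as required.

(4,3) -> (3,3) -> (2,3) -> (1,3) -> (1,4) -> (2,4)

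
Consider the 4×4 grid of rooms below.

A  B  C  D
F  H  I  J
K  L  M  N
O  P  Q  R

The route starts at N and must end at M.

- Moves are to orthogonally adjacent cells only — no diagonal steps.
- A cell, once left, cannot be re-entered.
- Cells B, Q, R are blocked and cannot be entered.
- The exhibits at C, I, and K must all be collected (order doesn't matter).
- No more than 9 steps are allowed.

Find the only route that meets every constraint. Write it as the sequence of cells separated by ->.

The 9-move cap with required stops at C, I, K leaves no slack for detours.
Route from N: 2× up (reaching D), left to C, down to I, 2× left (reaching F), down to K, 2× right (reaching M) — 9 moves in all.
Check: all required cells visited; 9 ≤ 9 moves.

N -> J -> D -> C -> I -> H -> F -> K -> L -> M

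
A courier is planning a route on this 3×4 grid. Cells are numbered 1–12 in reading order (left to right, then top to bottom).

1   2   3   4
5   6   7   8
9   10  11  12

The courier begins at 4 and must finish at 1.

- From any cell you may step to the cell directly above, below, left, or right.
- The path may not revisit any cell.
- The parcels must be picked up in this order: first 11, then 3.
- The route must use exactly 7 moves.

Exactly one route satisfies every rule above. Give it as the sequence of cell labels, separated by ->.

The waypoints must appear in the order 11, 3, with no cell reused.
Route from 4: down 2 to 12, left 1 to 11, up 2 to 3, left 2 to 1 — 7 moves in all.
Check: order respected (11 at step 3, 3 at step 5); 7 moves as required.

4 -> 8 -> 12 -> 11 -> 7 -> 3 -> 2 -> 1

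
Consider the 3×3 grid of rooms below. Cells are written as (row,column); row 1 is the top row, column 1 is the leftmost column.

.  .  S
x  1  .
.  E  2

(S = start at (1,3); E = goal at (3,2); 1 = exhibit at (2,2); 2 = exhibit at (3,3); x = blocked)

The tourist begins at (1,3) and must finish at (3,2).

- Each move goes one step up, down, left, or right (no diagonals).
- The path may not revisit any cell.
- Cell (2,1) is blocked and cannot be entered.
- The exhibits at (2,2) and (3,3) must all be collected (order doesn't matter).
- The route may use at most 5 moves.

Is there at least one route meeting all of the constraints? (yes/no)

One route that works: (1,3) → (1,2) → (2,2) → (2,3) → (3,3) → (3,2).

yes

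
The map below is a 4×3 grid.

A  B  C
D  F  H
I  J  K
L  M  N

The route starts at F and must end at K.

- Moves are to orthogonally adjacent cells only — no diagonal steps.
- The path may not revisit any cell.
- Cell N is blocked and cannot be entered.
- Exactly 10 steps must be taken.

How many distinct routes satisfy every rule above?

2

Need simple routes of exactly 10 moves from F to K (Manhattan distance 2, so 4 moves are spent on a detour and 4 undoing it).
Enumerating: F J M L I D A B C H K | F H C B A D I L M J K.
That gives 2 routes.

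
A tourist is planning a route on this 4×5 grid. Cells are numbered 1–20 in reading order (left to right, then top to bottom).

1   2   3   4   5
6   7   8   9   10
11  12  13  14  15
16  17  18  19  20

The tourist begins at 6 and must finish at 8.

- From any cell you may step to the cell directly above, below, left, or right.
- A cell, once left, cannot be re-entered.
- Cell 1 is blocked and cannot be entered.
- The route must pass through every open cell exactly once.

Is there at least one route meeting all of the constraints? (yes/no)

yes

One route that works: 6 → 11 → 16 → 17 → 12 → 7 → 2 → 3 → 4 → 5 → 10 → 15 → 20 → 19 → 18 → 13 → 14 → 9 → 8.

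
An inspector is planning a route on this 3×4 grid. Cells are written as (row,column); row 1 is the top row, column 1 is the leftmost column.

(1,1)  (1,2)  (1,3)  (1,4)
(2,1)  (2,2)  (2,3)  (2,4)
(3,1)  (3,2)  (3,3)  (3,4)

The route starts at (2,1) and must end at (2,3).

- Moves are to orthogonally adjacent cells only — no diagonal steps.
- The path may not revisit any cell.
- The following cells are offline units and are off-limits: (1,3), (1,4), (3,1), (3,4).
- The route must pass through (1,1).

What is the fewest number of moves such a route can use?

Any route passes through (1,1) somewhere between (2,1) and (2,3). Summing Manhattan distances along the two legs ((2,1) → (1,1) → (2,3)) gives a lower bound of 1 + 3 = 4 moves.
A route of 4 moves achieves this: (2,1) → (1,1) → (1,2) → (2,2) → (2,3).
Since 4 matches the lower bound, it is optimal.

4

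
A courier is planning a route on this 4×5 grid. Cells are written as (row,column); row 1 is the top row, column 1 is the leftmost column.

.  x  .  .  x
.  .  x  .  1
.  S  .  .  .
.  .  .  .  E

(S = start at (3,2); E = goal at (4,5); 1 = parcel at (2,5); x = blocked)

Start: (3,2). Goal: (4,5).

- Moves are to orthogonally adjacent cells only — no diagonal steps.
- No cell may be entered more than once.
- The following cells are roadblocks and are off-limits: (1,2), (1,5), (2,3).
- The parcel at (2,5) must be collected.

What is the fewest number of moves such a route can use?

Any route passes through (2,5) somewhere between (3,2) and (4,5). Summing Manhattan distances along the two legs ((3,2) → (2,5) → (4,5)) gives a lower bound of 4 + 2 = 6 moves.
A route of 6 moves achieves this: (3,2) → (3,3) → (3,4) → (2,4) → (2,5) → (3,5) → (4,5).
Since 6 matches the lower bound, it is optimal.

6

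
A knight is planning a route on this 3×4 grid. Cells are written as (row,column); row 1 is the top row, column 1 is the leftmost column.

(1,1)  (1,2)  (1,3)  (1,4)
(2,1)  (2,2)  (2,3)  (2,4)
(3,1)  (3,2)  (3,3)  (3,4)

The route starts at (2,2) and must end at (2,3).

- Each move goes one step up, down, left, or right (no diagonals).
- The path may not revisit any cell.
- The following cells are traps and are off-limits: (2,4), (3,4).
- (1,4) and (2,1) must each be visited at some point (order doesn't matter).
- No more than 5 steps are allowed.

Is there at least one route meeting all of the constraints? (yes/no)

no

(1,4) must be visited but has only one open neighbour ((1,3)), and it is neither the start nor the goal — the route would have to enter and leave through (1,3), re-entering it.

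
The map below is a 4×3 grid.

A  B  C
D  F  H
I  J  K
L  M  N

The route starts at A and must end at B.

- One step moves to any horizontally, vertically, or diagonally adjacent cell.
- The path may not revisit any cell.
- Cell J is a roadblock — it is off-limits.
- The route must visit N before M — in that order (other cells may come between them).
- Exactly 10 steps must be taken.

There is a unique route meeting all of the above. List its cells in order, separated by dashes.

A - F - C - H - K - N - M - L - I - D - B

The waypoints must appear in the order N, M, with no cell reused.
Route from A: down-right to F, up-right to C, 3× down (reaching N), 2× left (reaching L), 2× up (reaching D), up-right to B — 10 moves in all.
Check: order respected (N at step 5, M at step 6); 10 moves as required.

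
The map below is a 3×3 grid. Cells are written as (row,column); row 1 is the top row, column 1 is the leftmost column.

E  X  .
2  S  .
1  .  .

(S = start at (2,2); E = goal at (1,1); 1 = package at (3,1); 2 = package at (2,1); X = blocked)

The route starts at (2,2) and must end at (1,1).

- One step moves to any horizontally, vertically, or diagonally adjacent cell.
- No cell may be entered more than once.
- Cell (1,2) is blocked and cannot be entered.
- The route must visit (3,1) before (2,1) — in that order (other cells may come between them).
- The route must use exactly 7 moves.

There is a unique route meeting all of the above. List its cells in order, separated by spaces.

The waypoints must appear in the order (3,1), (2,1), with no cell reused.
Route from (2,2): up-right to (1,3), 2× down (reaching (3,3)), 2× left (reaching (3,1)), 2× up (reaching (1,1)) — 7 moves in all.
Check: order respected (1 at step 5, 2 at step 6); 7 moves as required.

(2,2) (1,3) (2,3) (3,3) (3,2) (3,1) (2,1) (1,1)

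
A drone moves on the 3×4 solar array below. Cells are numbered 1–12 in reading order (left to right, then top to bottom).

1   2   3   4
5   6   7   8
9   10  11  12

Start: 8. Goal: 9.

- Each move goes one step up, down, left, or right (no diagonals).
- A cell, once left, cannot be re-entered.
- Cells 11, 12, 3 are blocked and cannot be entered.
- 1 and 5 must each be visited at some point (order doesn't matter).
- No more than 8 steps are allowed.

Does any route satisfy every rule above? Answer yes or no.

yes

One route that works: 8 → 7 → 6 → 2 → 1 → 5 → 9.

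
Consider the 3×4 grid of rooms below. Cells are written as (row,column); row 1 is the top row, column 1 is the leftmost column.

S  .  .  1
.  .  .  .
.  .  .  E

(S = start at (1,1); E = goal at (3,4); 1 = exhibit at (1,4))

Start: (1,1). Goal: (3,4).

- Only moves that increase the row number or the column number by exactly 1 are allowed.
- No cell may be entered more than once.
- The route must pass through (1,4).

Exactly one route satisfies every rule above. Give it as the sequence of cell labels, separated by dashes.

Moves only go right or down, so the column and row indices never decrease.
Route from (1,1): 3× right (reaching (1,4)), 2× down (reaching (3,4)) — 5 moves in all.
Check: all required cells visited.

(1,1) - (1,2) - (1,3) - (1,4) - (2,4) - (3,4)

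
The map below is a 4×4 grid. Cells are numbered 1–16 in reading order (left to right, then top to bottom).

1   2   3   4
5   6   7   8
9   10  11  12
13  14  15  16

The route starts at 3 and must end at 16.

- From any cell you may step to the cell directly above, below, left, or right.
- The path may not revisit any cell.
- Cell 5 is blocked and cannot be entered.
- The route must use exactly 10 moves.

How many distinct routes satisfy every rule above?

11

Need simple routes of exactly 10 moves from 3 to 16 (Manhattan distance 4, so 3 moves are spent on a detour and 3 undoing it).
Branch systematically from the start, pruning whenever the remaining move budget drops below the Manhattan distance to 16 or differs from it in parity. Grouping the completions by first move — via 7: 2; via 2: 4; via 4: 5 — and summing: 2 + 4 + 5 = 11.
That gives 11 routes.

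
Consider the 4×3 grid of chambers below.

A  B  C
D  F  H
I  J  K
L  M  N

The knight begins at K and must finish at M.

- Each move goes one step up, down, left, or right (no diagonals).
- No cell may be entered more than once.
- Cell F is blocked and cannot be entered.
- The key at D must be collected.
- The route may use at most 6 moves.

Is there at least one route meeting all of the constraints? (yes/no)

Exhausting the options from K, every branch either dead-ends against blocked cells, would have to re-enter a cell already used, runs past the 6-move limit, or reaches the goal with a constraint still unmet.

no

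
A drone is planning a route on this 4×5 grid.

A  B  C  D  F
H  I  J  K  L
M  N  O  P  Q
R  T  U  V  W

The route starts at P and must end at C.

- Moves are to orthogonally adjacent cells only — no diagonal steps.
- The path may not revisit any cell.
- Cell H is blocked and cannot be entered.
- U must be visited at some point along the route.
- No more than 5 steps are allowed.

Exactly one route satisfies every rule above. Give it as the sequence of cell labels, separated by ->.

P -> V -> U -> O -> J -> C

Any route must reach U and still end at C within 5 moves, so the order of the required stops is forced.
Route from P: down to V, left to U, 3× up (reaching C) — 5 moves in all.
Check: all required cells visited; 5 ≤ 5 moves.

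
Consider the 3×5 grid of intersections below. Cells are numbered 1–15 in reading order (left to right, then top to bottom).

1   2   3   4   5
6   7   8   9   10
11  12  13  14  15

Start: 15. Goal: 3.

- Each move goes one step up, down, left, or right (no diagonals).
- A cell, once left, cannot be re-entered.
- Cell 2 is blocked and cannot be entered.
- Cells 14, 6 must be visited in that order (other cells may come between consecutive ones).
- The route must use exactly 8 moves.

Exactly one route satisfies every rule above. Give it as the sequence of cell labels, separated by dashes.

The waypoints must appear in the order 14, 6, with no cell reused.
Route from 15: left 4 to 11, up 1 to 6, right 2 to 8, up 1 to 3 — 8 moves in all.
Check: order respected (14 at step 1, 6 at step 5); 8 moves as required.

15 - 14 - 13 - 12 - 11 - 6 - 7 - 8 - 3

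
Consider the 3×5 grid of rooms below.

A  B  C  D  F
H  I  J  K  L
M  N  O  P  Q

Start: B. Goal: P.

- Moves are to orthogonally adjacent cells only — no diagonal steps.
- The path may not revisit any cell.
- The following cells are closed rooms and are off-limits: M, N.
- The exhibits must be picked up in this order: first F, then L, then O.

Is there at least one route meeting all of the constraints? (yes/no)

yes

One route that works: B → C → D → F → L → K → J → O → P.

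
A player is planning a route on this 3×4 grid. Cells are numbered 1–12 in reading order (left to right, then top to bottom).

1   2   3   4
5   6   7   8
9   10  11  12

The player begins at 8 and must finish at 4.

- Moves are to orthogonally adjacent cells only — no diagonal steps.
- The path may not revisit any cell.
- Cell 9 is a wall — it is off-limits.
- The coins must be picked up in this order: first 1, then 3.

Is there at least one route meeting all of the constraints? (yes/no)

yes

One route that works: 8 → 7 → 6 → 5 → 1 → 2 → 3 → 4.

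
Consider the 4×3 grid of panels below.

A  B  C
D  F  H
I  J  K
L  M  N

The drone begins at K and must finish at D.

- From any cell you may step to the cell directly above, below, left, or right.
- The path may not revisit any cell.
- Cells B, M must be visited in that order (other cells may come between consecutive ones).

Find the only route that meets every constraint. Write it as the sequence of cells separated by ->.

K -> H -> C -> B -> F -> J -> M -> L -> I -> D

The waypoints must appear in the order B, M, with no cell reused.
Route from K: 2× up (reaching C), left to B, 3× down (reaching M), left to L, 2× up (reaching D) — 9 moves in all.
Check: order respected (B at step 3, M at step 6).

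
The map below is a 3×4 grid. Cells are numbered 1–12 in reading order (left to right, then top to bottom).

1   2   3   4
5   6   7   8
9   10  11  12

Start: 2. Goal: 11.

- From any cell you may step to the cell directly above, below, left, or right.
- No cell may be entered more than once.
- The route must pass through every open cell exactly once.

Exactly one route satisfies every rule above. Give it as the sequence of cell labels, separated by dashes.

Need to visit all 12 open cells exactly once, starting at 2 and ending at 11.
Cell 4 has only two open neighbours (8 and 3), so the path must pass straight through it: one of those is the cell it's entered from and the other is where it exits.
Route from 2: left 1 to 1, down 2 to 9, right 1 to 10, up 1 to 6, right 1 to 7, up 1 to 3, right 1 to 4, down 2 to 12, left 1 to 11 — 11 moves in all.
Check: all 12 open cells covered.

2 - 1 - 5 - 9 - 10 - 6 - 7 - 3 - 4 - 8 - 12 - 11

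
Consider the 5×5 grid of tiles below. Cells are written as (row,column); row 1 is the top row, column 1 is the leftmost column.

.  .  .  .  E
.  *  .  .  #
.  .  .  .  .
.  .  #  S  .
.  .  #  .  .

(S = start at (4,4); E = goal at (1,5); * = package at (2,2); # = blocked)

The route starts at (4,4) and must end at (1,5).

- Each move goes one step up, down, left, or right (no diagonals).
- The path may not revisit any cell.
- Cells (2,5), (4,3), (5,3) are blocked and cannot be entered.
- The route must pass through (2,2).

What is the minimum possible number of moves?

8

Any route passes through (2,2) somewhere between (4,4) and (1,5). Summing Manhattan distances along the two legs ((4,4) → (2,2) → (1,5)) gives a lower bound of 4 + 4 = 8 moves.
A route of 8 moves achieves this: (4,4) → (3,4) → (2,4) → (2,3) → (2,2) → (1,2) → (1,3) → (1,4) → (1,5).
Since 8 matches the lower bound, it is optimal.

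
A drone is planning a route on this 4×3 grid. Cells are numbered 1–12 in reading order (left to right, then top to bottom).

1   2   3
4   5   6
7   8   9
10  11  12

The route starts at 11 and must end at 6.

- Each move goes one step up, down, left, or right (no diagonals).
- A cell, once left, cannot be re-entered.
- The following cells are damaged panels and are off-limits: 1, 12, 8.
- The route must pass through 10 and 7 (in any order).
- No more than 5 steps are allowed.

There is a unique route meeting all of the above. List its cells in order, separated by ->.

11 -> 10 -> 7 -> 4 -> 5 -> 6

The 5-move cap with required stops at 10, 7 leaves no slack for detours.
Route from 11: left 1 to 10, up 2 to 4, right 2 to 6 — 5 moves in all.
Check: all required cells visited; 5 ≤ 5 moves.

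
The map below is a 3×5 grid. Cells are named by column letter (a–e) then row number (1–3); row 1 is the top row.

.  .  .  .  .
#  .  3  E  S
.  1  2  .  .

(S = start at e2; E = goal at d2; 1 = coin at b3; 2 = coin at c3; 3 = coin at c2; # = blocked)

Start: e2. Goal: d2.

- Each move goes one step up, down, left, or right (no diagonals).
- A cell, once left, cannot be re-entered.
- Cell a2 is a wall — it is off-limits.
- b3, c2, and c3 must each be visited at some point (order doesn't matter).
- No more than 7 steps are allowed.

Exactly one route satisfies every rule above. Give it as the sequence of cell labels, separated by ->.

e2 -> e3 -> d3 -> c3 -> b3 -> b2 -> c2 -> d2

The 7-move cap with required stops at b3, c2, c3 leaves no slack for detours.
Route from e2: down to e3, 3× left (reaching b3), up to b2, 2× right (reaching d2) — 7 moves in all.
Check: all required cells visited; 7 ≤ 7 moves.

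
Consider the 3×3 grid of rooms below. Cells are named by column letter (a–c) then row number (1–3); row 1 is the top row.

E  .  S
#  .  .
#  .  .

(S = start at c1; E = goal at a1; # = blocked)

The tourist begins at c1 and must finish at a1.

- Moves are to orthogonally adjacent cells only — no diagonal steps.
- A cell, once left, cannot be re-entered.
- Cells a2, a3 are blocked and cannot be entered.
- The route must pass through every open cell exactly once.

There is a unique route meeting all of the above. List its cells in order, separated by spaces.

Need to visit all 7 open cells exactly once, starting at c1 and ending at a1.
Cell b3 has only two open neighbours (b2 and c3), so the path must pass straight through it: one of those is the cell it's entered from and the other is where it exits.
Route from c1: 2× down (reaching c3), left to b3, 2× up (reaching b1), left to a1 — 6 moves in all.
Check: all 7 open cells covered.

c1 c2 c3 b3 b2 b1 a1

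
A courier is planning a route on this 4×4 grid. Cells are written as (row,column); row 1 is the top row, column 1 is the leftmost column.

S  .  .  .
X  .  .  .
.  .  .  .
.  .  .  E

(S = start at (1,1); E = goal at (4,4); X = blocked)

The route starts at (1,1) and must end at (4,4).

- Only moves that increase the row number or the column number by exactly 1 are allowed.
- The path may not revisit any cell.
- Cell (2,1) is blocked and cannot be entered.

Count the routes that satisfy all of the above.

10

A right/down-only route from (1,1) to (4,4) makes exactly 3 down-moves and 3 right-moves in some order.
With no other constraints that would be C(6,3) = 20 routes.
Subtract routes through each blocked cell (inclusion–exclusion for overlaps): − through (2,1): 10 → 10.
That gives 10 routes.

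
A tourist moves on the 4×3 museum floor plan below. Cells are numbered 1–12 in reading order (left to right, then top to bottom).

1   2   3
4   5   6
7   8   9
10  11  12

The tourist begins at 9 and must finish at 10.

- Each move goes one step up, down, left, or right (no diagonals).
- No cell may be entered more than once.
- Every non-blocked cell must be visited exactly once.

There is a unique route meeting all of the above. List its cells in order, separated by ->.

9 -> 12 -> 11 -> 8 -> 5 -> 6 -> 3 -> 2 -> 1 -> 4 -> 7 -> 10

Need to visit all 12 open cells exactly once, starting at 9 and ending at 10.
Cell 1 has only two open neighbours (4 and 2), so the path must pass straight through it: one of those is the cell it's entered from and the other is where it exits.
Route from 9: down 1 to 12, left 1 to 11, up 2 to 5, right 1 to 6, up 1 to 3, left 2 to 1, down 3 to 10 — 11 moves in all.
Check: all 12 open cells covered.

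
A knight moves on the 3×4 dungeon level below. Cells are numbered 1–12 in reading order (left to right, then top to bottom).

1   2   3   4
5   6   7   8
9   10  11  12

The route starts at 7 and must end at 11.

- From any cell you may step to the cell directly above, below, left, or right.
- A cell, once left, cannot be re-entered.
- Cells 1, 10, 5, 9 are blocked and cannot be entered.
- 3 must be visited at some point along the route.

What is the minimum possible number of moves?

5

Any route passes through 3 somewhere between 7 and 11. Summing Manhattan distances along the two legs (7 → 3 → 11) gives a lower bound of 1 + 2 = 3 moves.
The shortest route satisfying every rule uses 5 moves: 7 → 3 → 4 → 8 → 12 → 11.
The no-revisit rule (legs can't share cells) pushes the minimum above the 3-move bound; an exhaustive check rules out every length from 3 to 4, leaving 5 as the minimum.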